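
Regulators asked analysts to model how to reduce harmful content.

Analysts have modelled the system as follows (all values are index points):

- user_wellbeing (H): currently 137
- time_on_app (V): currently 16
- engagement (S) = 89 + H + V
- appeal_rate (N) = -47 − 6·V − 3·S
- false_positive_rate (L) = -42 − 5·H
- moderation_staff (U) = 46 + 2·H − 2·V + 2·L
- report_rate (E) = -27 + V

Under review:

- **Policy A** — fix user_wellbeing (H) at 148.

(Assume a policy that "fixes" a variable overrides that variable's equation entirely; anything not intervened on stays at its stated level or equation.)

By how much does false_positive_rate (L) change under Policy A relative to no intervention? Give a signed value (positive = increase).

-55

Baseline:
  H = 137
  L = -42 − 5·137 = -727
Policy A (H := 148):
  H = 148
  L = -42 − 5·148 = -782
Change in L: -782 − (-727) = -55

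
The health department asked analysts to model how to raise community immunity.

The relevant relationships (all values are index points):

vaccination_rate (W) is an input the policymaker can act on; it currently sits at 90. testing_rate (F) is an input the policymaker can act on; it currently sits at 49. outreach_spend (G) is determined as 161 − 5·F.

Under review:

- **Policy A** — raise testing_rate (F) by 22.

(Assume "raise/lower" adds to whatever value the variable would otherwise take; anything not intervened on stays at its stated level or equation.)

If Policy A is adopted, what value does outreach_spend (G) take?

-194

Policy A (F + 22):
  F = 49 + 22 = 71
  G = 161 − 5·71 = -194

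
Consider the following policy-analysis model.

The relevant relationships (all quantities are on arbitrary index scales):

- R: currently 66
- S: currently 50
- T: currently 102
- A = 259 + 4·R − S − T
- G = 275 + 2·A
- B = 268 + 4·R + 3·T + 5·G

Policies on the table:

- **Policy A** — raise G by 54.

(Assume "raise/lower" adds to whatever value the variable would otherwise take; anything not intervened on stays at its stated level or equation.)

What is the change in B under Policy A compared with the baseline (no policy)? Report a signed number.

270

Baseline:
  R = 66
  S = 50
  T = 102
  A = 259 + 4·66 − 50 − 102 = 371
  G = 275 + 2·371 = 1017
  B = 268 + 4·66 + 3·102 + 5·1017 = 5923
Policy A (G + 54):
  R = 66
  S = 50
  T = 102
  A = 259 + 4·66 − 50 − 102 = 371
  G = 275 + 2·371 (+54 from intervention) = 1071
  B = 268 + 4·66 + 3·102 + 5·1071 = 6193
Change in B: 6193 − 5923 = 270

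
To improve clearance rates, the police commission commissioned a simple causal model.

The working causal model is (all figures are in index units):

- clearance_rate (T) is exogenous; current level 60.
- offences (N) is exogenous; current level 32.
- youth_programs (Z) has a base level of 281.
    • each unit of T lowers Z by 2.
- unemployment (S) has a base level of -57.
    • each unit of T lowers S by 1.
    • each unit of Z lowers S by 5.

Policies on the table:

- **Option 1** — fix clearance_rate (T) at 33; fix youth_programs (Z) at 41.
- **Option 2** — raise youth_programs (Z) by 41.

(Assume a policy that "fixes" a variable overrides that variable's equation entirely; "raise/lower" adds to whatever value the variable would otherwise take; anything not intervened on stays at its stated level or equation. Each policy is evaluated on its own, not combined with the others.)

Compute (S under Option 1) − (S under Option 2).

832

Option 1 (T := 33, Z := 41):
  T = 33
  Z = 41
  S = -57 − 33 − 5·41 = -295
Option 2 (Z + 41):
  T = 60
  Z = 281 − 2·60 (+41 from intervention) = 202
  S = -57 − 60 − 5·202 = -1127
S: -295 − (-1127) = 832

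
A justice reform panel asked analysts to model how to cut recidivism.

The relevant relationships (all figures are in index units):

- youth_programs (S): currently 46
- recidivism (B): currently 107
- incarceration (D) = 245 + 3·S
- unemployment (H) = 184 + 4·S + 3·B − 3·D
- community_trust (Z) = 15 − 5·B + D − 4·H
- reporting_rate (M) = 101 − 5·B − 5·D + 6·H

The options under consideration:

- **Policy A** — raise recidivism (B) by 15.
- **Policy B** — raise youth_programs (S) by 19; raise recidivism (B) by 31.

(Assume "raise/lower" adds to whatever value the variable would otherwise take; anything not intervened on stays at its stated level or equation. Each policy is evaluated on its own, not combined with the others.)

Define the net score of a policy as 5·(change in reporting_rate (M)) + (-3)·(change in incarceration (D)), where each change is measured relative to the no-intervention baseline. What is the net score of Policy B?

Baseline:
  S = 46
  B = 107
  D = 245 + 3·46 = 383
  H = 184 + 4·46 + 3·107 − 3·383 = -460
  M = 101 − 5·107 − 5·383 + 6·(-460) = -5109
Policy B (S + 19, B + 31):
  S = 46 + 19 = 65
  B = 107 + 31 = 138
  D = 245 + 3·65 = 440
  H = 184 + 4·65 + 3·138 − 3·440 = -462
  M = 101 − 5·138 − 5·440 + 6·(-462) = -5561
ΔM = -5561 − (-5109) = -452; ΔD = 440 − 383 = 57
Score = 5·(-452) + (-3)·57 = -2431

-2431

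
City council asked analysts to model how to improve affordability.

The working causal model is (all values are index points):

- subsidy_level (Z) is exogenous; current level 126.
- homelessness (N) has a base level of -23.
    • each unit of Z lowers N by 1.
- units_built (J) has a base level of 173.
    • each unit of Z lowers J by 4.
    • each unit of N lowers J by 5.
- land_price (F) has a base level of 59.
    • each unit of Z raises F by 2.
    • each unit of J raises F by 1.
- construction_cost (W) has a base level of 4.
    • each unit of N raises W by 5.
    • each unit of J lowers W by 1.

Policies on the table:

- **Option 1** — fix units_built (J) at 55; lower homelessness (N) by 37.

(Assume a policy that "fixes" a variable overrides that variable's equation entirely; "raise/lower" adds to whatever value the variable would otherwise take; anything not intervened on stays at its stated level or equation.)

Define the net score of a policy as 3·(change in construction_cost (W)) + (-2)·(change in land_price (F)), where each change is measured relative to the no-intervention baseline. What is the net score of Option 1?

1240

Baseline:
  Z = 126
  N = -23 − 126 = -149
  J = 173 − 4·126 − 5·(-149) = 414
  F = 59 + 2·126 + 414 = 725
  W = 4 + 5·(-149) − 414 = -1155
Option 1 (J := 55, N − 37):
  Z = 126
  N = -23 − 126 (−37 from intervention) = -186
  J = 55
  F = 59 + 2·126 + 55 = 366
  W = 4 + 5·(-186) − 55 = -981
ΔW = -981 − (-1155) = 174; ΔF = 366 − 725 = -359
Score = 3·174 + (-2)·(-359) = 1240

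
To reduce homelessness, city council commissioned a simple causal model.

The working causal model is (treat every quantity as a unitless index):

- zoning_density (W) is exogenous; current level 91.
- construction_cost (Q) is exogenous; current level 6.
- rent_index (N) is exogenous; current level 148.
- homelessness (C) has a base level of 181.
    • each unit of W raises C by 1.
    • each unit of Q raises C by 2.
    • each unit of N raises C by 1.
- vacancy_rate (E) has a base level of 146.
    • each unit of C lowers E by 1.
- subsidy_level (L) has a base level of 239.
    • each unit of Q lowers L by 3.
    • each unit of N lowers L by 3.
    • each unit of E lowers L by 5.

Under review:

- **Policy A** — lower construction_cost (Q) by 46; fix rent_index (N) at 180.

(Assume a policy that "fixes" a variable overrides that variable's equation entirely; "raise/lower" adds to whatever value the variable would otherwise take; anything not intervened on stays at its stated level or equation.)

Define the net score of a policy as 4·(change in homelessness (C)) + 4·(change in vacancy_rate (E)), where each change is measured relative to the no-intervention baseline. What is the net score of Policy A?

Baseline:
  W = 91
  Q = 6
  N = 148
  C = 181 + 91 + 2·6 + 148 = 432
  E = 146 − 432 = -286
Policy A (Q − 46, N := 180):
  W = 91
  Q = 6 − 46 = -40
  N = 180
  C = 181 + 91 + 2·(-40) + 180 = 372
  E = 146 − 372 = -226
ΔC = 372 − 432 = -60; ΔE = -226 − (-286) = 60
Score = 4·(-60) + 4·60 = 0

0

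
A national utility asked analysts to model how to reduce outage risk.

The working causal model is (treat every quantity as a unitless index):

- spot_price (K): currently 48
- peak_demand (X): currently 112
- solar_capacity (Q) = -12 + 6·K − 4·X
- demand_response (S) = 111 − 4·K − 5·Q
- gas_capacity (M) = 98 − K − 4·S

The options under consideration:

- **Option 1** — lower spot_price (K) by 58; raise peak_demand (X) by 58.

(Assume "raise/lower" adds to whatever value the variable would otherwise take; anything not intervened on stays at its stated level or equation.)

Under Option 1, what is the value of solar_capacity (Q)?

-752

Option 1 (K − 58, X + 58):
  K = 48 − 58 = -10
  X = 112 + 58 = 170
  Q = -12 + 6·(-10) − 4·170 = -752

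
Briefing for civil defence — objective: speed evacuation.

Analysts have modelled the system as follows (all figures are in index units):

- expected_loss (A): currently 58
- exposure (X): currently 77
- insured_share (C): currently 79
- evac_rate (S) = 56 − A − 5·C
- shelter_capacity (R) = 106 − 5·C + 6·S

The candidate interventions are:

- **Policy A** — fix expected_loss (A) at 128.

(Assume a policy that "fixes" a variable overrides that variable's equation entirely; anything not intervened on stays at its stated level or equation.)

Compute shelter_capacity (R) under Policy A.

-3091

Policy A (A := 128):
  A = 128
  C = 79
  S = 56 − 128 − 5·79 = -467
  R = 106 − 5·79 + 6·(-467) = -3091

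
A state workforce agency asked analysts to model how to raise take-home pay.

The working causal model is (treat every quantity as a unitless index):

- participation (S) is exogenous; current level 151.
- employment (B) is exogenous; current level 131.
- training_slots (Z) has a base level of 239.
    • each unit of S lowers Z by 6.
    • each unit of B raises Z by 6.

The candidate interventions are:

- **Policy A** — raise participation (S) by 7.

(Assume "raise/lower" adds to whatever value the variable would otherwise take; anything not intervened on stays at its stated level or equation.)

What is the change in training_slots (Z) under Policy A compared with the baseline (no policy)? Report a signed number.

Baseline:
  S = 151
  B = 131
  Z = 239 − 6·151 + 6·131 = 119
Policy A (S + 7):
  S = 151 + 7 = 158
  B = 131
  Z = 239 − 6·158 + 6·131 = 77
Change in Z: 77 − 119 = -42

-42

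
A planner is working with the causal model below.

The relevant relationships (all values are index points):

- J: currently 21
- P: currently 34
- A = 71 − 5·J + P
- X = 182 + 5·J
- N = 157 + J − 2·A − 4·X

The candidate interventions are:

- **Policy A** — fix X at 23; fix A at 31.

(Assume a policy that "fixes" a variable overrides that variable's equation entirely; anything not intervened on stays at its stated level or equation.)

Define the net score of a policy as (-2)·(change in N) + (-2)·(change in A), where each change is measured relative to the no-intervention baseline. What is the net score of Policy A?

Baseline:
  J = 21
  P = 34
  A = 71 − 5·21 + 34 = 0
  X = 182 + 5·21 = 287
  N = 157 + 21 − 2·0 − 4·287 = -970
Policy A (X := 23, A := 31):
  J = 21
  P = 34
  A = 31
  X = 23
  N = 157 + 21 − 2·31 − 4·23 = 24
ΔN = 24 − (-970) = 994; ΔA = 31 − 0 = 31
Score = (-2)·994 + (-2)·31 = -2050

-2050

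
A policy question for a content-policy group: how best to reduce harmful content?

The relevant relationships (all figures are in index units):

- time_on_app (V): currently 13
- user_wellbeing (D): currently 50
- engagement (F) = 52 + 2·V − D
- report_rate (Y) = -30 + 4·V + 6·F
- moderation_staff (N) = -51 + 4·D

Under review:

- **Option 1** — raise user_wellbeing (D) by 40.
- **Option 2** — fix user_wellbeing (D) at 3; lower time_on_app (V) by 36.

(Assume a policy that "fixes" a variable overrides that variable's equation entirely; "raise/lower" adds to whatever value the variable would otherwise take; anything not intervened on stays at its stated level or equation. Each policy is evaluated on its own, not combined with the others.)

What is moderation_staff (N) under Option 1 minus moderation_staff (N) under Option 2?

Option 1 (D + 40):
  D = 50 + 40 = 90
  N = -51 + 4·90 = 309
Option 2 (D := 3, V − 36):
  D = 3
  N = -51 + 4·3 = -39
N: 309 − (-39) = 348

348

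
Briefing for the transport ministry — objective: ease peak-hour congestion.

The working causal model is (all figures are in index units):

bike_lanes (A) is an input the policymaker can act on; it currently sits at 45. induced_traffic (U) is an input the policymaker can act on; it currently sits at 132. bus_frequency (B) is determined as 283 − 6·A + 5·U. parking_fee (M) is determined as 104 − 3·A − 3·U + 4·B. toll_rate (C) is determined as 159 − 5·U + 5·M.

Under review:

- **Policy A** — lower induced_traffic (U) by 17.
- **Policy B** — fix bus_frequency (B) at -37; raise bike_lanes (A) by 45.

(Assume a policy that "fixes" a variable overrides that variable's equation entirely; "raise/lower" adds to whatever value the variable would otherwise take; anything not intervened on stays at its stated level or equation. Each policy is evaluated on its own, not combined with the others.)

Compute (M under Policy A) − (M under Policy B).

Policy A (U − 17):
  A = 45
  U = 132 − 17 = 115
  B = 283 − 6·45 + 5·115 = 588
  M = 104 − 3·45 − 3·115 + 4·588 = 1976
Policy B (B := -37, A + 45):
  A = 45 + 45 = 90
  U = 132
  B = -37
  M = 104 − 3·90 − 3·132 + 4·(-37) = -710
M: 1976 − (-710) = 2686

2686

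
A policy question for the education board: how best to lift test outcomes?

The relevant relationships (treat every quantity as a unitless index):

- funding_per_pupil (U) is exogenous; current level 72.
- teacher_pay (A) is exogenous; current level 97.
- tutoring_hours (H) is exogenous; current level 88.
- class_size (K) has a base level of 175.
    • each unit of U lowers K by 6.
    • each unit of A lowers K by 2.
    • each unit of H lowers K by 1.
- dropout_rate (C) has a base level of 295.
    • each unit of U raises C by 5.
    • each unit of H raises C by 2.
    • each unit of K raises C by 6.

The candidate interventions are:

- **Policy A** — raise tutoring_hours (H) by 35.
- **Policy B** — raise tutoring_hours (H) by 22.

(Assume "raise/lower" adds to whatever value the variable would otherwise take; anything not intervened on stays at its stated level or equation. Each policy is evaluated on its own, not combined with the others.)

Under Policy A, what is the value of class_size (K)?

-574

Policy A (H + 35):
  U = 72
  A = 97
  H = 88 + 35 = 123
  K = 175 − 6·72 − 2·97 − 123 = -574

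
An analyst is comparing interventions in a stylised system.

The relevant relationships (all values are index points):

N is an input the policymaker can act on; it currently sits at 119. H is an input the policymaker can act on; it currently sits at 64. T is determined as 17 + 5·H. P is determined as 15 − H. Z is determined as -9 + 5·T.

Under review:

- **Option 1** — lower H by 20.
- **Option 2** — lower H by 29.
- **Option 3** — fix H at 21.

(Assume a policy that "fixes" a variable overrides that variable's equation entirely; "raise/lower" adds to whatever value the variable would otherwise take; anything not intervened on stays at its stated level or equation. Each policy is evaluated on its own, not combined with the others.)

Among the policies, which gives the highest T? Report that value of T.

237

Option 1 (H − 20):
  H = 64 − 20 = 44
  T = 17 + 5·44 = 237
Option 2 (H − 29):
  H = 64 − 29 = 35
  T = 17 + 5·35 = 192
Option 3 (H := 21):
  H = 21
  T = 17 + 5·21 = 122
Comparing — Option 1: T=237, Option 2: T=192, Option 3: T=122. Highest is 237 (Option 1).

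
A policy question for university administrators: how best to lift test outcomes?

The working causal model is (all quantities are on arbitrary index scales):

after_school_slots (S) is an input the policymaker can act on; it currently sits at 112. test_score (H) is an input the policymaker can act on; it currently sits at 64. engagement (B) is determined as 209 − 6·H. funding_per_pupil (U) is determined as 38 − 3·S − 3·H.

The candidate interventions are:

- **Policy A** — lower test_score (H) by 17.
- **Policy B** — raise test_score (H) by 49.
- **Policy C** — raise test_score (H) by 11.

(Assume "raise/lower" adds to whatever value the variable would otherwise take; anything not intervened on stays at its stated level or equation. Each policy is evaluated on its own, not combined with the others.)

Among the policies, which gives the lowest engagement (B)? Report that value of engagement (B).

-469

Policy A (H − 17):
  H = 64 − 17 = 47
  B = 209 − 6·47 = -73
Policy B (H + 49):
  H = 64 + 49 = 113
  B = 209 − 6·113 = -469
Policy C (H + 11):
  H = 64 + 11 = 75
  B = 209 − 6·75 = -241
Comparing — Policy A: B=-73, Policy B: B=-469, Policy C: B=-241. Lowest is -469 (Policy B).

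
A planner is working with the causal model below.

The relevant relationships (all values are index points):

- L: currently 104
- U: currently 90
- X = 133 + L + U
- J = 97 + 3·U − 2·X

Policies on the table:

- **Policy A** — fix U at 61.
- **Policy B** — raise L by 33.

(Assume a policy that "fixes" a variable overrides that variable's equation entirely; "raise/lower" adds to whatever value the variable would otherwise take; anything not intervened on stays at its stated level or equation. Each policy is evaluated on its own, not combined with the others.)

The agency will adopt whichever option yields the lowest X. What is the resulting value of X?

298

Policy A (U := 61):
  L = 104
  U = 61
  X = 133 + 104 + 61 = 298
Policy B (L + 33):
  L = 104 + 33 = 137
  U = 90
  X = 133 + 137 + 90 = 360
Comparing — Policy A: X=298, Policy B: X=360. Lowest is 298 (Policy A).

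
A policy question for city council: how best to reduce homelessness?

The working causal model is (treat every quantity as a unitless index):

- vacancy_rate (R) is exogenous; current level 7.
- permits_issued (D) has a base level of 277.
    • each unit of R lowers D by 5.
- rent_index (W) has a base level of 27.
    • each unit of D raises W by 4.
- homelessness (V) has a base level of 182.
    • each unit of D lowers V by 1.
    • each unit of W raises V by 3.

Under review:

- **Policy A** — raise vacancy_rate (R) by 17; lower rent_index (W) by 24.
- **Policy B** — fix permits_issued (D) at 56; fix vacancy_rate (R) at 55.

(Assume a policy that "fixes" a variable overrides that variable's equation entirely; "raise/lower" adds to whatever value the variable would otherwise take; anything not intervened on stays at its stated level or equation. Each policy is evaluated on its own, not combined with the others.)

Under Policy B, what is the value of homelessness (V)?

879

Policy B (D := 56, R := 55):
  R = 55
  D = 56
  W = 27 + 4·56 = 251
  V = 182 − 56 + 3·251 = 879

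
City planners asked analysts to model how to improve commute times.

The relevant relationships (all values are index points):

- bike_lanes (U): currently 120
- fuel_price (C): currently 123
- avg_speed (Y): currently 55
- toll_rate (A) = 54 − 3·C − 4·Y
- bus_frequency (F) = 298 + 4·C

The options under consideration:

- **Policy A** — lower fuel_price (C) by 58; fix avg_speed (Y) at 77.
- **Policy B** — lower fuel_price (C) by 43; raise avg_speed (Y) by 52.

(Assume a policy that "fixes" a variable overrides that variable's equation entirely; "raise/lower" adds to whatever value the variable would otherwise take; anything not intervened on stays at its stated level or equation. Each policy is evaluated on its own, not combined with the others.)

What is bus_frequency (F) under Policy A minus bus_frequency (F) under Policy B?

Policy A (C − 58, Y := 77):
  C = 123 − 58 = 65
  F = 298 + 4·65 = 558
Policy B (C − 43, Y + 52):
  C = 123 − 43 = 80
  F = 298 + 4·80 = 618
F: 558 − 618 = -60

-60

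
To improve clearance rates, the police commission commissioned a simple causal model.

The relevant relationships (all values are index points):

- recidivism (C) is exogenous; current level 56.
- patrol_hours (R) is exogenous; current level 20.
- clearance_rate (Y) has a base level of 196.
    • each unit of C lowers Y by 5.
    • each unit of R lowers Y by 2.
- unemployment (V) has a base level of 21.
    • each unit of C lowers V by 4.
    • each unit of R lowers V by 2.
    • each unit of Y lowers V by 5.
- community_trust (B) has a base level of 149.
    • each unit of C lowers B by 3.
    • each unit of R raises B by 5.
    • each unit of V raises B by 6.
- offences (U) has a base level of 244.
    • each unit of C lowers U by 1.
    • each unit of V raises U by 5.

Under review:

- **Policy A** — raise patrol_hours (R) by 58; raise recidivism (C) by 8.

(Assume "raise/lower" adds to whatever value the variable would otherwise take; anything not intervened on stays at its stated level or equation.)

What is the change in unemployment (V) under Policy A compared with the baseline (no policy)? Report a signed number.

632

Baseline:
  C = 56
  R = 20
  Y = 196 − 5·56 − 2·20 = -124
  V = 21 − 4·56 − 2·20 − 5·(-124) = 377
Policy A (R + 58, C + 8):
  C = 56 + 8 = 64
  R = 20 + 58 = 78
  Y = 196 − 5·64 − 2·78 = -280
  V = 21 − 4·64 − 2·78 − 5·(-280) = 1009
Change in V: 1009 − 377 = 632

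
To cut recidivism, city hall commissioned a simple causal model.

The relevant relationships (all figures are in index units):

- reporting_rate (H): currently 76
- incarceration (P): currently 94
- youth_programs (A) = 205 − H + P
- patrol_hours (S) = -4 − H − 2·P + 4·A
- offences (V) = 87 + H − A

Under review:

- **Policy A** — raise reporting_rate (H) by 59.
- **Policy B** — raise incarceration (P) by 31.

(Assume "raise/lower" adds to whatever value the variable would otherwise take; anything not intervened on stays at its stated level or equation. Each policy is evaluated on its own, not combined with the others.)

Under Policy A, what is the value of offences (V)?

58

Policy A (H + 59):
  H = 76 + 59 = 135
  P = 94
  A = 205 − 135 + 94 = 164
  V = 87 + 135 − 164 = 58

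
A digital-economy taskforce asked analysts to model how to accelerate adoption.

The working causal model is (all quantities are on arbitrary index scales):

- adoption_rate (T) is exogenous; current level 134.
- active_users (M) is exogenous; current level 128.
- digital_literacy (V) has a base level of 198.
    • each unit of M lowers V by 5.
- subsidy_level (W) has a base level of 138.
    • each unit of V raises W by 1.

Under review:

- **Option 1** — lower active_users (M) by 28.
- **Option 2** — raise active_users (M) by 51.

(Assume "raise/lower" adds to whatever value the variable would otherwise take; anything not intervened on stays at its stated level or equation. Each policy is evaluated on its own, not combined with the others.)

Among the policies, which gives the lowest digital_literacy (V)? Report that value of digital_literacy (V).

-697

Option 1 (M − 28):
  M = 128 − 28 = 100
  V = 198 − 5·100 = -302
Option 2 (M + 51):
  M = 128 + 51 = 179
  V = 198 − 5·179 = -697
Comparing — Option 1: V=-302, Option 2: V=-697. Lowest is -697 (Option 2).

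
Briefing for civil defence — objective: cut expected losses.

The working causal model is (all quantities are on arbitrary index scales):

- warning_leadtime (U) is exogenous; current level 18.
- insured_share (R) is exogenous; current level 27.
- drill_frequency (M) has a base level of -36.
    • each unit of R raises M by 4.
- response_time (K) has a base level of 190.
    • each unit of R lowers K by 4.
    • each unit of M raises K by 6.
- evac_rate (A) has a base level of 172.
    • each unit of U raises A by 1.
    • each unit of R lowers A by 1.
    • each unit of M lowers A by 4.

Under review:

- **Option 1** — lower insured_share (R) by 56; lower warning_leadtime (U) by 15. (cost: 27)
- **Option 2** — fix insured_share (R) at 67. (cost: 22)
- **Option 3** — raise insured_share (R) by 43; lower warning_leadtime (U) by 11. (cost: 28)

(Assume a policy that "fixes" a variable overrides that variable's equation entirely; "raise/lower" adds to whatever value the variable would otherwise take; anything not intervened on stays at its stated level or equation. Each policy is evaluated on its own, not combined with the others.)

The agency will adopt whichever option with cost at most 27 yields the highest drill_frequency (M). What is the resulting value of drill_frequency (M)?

232

Option 1 (R − 56, U − 15):
  R = 27 − 56 = -29
  M = -36 + 4·(-29) = -152
Option 2 (R := 67):
  R = 67
  M = -36 + 4·67 = 232
Comparing — Option 1: M=-152, Option 2: M=232. Highest is 232 (Option 2).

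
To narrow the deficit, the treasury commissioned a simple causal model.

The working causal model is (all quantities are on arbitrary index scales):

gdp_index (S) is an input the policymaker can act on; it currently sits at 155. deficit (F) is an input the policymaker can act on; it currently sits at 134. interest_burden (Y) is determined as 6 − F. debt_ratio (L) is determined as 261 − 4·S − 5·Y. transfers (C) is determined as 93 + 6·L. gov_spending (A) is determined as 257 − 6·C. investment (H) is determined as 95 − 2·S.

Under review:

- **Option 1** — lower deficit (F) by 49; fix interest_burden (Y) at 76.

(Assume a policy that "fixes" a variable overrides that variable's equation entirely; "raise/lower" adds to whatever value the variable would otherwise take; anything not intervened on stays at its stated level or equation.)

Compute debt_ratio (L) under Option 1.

-739

Option 1 (F − 49, Y := 76):
  S = 155
  F = 134 − 49 = 85
  Y = 76
  L = 261 − 4·155 − 5·76 = -739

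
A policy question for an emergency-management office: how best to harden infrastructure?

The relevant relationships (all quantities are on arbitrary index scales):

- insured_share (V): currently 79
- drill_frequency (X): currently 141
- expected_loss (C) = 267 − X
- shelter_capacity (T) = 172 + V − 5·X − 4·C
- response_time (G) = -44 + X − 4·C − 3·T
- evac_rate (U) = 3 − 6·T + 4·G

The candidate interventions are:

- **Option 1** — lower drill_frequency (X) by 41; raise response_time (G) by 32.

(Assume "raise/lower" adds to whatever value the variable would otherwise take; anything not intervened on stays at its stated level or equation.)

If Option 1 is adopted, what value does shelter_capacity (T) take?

Option 1 (X − 41, G + 32):
  V = 79
  X = 141 − 41 = 100
  C = 267 − 100 = 167
  T = 172 + 79 − 5·100 − 4·167 = -917

-917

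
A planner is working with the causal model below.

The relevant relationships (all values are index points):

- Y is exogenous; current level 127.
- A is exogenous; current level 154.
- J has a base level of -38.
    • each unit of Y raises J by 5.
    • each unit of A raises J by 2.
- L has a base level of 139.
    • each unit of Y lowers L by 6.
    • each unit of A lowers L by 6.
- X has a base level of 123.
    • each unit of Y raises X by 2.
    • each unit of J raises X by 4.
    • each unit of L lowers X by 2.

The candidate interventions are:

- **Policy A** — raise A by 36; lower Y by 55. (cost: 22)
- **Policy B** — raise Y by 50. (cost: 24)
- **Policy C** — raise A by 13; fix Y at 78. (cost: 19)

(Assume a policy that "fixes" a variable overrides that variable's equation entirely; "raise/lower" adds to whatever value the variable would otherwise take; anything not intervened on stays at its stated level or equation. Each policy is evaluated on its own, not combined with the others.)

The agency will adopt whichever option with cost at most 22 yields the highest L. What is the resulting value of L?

-1331

Policy A (A + 36, Y − 55):
  Y = 127 − 55 = 72
  A = 154 + 36 = 190
  L = 139 − 6·72 − 6·190 = -1433
Policy C (A + 13, Y := 78):
  Y = 78
  A = 154 + 13 = 167
  L = 139 − 6·78 − 6·167 = -1331
Comparing — Policy A: L=-1433, Policy C: L=-1331. Highest is -1331 (Policy C).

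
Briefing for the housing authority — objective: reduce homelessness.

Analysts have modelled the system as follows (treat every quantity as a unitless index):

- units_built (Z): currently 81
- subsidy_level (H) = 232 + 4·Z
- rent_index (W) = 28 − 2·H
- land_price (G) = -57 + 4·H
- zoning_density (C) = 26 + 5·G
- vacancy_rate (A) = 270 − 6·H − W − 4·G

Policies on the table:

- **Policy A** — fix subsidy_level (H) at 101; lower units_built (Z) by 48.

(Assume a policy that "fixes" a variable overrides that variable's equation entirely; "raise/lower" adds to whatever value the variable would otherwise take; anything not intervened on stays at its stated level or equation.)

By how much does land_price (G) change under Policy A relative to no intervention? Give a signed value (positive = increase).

-1820

Baseline:
  Z = 81
  H = 232 + 4·81 = 556
  G = -57 + 4·556 = 2167
Policy A (H := 101, Z − 48):
  Z = 81 − 48 = 33
  H = 101
  G = -57 + 4·101 = 347
Change in G: 347 − 2167 = -1820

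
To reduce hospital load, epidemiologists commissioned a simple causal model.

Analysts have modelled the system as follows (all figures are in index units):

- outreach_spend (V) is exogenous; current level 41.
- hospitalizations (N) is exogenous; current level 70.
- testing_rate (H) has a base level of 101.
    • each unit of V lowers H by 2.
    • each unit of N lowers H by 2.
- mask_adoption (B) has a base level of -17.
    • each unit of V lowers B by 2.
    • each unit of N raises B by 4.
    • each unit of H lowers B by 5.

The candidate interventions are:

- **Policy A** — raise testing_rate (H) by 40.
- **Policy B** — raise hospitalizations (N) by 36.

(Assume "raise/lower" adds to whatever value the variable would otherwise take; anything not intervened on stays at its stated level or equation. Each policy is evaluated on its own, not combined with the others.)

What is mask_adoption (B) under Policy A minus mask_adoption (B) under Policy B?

-704

Policy A (H + 40):
  V = 41
  N = 70
  H = 101 − 2·41 − 2·70 (+40 from intervention) = -81
  B = -17 − 2·41 + 4·70 − 5·(-81) = 586
Policy B (N + 36):
  V = 41
  N = 70 + 36 = 106
  H = 101 − 2·41 − 2·106 = -193
  B = -17 − 2·41 + 4·106 − 5·(-193) = 1290
B: 586 − 1290 = -704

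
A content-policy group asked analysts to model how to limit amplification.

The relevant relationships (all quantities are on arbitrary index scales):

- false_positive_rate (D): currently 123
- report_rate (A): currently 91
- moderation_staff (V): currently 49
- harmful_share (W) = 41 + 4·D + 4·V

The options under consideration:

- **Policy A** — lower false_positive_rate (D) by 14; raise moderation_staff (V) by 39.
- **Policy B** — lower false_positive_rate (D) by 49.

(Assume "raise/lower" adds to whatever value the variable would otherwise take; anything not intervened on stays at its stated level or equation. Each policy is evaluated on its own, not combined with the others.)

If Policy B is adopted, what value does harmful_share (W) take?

Policy B (D − 49):
  D = 123 − 49 = 74
  V = 49
  W = 41 + 4·74 + 4·49 = 533

533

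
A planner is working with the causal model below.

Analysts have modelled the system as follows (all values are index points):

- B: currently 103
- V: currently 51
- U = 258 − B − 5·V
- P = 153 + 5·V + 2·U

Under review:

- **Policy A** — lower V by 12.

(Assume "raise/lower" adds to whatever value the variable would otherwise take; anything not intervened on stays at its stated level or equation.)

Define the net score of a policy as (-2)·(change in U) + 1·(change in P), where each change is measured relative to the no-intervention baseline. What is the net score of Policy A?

-60

Baseline:
  B = 103
  V = 51
  U = 258 − 103 − 5·51 = -100
  P = 153 + 5·51 + 2·(-100) = 208
Policy A (V − 12):
  B = 103
  V = 51 − 12 = 39
  U = 258 − 103 − 5·39 = -40
  P = 153 + 5·39 + 2·(-40) = 268
ΔU = -40 − (-100) = 60; ΔP = 268 − 208 = 60
Score = (-2)·60 + 1·60 = -60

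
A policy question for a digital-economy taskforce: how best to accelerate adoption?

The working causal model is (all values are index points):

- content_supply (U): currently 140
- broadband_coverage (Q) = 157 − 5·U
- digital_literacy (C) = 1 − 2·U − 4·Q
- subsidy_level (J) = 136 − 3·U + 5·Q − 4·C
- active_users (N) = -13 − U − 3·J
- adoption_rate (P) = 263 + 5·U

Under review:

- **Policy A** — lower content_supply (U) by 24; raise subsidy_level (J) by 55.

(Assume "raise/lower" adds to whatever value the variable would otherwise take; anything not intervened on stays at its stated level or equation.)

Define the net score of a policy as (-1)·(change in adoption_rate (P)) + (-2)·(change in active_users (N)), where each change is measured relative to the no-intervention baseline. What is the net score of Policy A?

14802

Baseline:
  U = 140
  Q = 157 − 5·140 = -543
  C = 1 − 2·140 − 4·(-543) = 1893
  J = 136 − 3·140 + 5·(-543) − 4·1893 = -10571
  N = -13 − 140 − 3·(-10571) = 31560
  P = 263 + 5·140 = 963
Policy A (U − 24, J + 55):
  U = 140 − 24 = 116
  Q = 157 − 5·116 = -423
  C = 1 − 2·116 − 4·(-423) = 1461
  J = 136 − 3·116 + 5·(-423) − 4·1461 (+55 from intervention) = -8116
  N = -13 − 116 − 3·(-8116) = 24219
  P = 263 + 5·116 = 843
ΔP = 843 − 963 = -120; ΔN = 24219 − 31560 = -7341
Score = (-1)·(-120) + (-2)·(-7341) = 14802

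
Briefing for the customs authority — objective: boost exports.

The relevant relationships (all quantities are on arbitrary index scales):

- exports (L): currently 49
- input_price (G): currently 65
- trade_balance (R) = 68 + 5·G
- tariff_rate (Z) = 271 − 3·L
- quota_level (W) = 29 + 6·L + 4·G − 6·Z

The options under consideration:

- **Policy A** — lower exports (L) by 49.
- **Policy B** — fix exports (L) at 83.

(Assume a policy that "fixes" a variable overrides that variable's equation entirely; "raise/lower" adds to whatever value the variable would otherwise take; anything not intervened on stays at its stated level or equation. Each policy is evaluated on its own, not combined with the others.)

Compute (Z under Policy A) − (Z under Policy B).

249

Policy A (L − 49):
  L = 49 − 49 = 0
  Z = 271 − 3·0 = 271
Policy B (L := 83):
  L = 83
  Z = 271 − 3·83 = 22
Z: 271 − 22 = 249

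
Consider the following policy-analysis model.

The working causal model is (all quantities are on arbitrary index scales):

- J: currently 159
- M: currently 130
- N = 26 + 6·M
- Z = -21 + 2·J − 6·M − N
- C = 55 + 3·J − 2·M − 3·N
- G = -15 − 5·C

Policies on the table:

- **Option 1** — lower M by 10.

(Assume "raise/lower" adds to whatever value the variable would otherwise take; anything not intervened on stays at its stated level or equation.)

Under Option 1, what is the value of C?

-1946

Option 1 (M − 10):
  J = 159
  M = 130 − 10 = 120
  N = 26 + 6·120 = 746
  C = 55 + 3·159 − 2·120 − 3·746 = -1946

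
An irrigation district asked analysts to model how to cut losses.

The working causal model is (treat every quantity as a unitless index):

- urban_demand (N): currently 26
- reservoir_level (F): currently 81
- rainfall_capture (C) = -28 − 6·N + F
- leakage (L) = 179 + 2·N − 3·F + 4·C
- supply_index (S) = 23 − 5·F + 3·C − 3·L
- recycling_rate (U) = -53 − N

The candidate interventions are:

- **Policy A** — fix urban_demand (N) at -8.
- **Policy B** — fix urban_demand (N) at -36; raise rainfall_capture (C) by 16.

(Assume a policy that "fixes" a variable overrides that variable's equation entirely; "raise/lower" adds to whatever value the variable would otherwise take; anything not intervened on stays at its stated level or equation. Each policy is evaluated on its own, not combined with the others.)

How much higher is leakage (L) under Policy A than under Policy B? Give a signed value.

-680

Policy A (N := -8):
  N = -8
  F = 81
  C = -28 − 6·(-8) + 81 = 101
  L = 179 + 2·(-8) − 3·81 + 4·101 = 324
Policy B (N := -36, C + 16):
  N = -36
  F = 81
  C = -28 − 6·(-36) + 81 (+16 from intervention) = 285
  L = 179 + 2·(-36) − 3·81 + 4·285 = 1004
L: 324 − 1004 = -680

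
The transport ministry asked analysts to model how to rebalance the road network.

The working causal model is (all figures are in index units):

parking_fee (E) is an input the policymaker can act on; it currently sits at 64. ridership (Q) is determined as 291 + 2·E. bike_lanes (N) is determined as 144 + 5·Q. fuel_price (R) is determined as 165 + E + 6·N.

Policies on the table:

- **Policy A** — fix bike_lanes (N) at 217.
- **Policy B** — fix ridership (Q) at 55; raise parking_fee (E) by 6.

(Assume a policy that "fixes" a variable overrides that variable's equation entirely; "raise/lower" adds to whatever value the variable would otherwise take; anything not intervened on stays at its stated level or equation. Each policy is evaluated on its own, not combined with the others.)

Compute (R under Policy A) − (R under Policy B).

Policy A (N := 217):
  E = 64
  Q = 291 + 2·64 = 419
  N = 217
  R = 165 + 64 + 6·217 = 1531
Policy B (Q := 55, E + 6):
  E = 64 + 6 = 70
  Q = 55
  N = 144 + 5·55 = 419
  R = 165 + 70 + 6·419 = 2749
R: 1531 − 2749 = -1218

-1218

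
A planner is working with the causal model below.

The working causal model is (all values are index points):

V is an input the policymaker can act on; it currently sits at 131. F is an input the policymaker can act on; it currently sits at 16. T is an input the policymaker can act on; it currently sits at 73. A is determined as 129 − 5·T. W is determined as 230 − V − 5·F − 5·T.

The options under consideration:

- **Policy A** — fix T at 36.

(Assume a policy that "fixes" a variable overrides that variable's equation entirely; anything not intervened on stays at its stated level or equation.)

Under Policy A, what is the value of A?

-51

Policy A (T := 36):
  T = 36
  A = 129 − 5·36 = -51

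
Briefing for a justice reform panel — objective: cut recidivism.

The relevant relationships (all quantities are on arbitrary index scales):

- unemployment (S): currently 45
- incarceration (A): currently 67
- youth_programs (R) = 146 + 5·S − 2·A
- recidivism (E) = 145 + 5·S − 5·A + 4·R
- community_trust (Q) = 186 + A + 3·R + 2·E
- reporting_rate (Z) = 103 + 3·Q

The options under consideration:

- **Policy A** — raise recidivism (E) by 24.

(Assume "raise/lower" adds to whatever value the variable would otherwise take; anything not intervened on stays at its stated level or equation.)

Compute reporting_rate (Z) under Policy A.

9037

Policy A (E + 24):
  S = 45
  A = 67
  R = 146 + 5·45 − 2·67 = 237
  E = 145 + 5·45 − 5·67 + 4·237 (+24 from intervention) = 1007
  Q = 186 + 67 + 3·237 + 2·1007 = 2978
  Z = 103 + 3·2978 = 9037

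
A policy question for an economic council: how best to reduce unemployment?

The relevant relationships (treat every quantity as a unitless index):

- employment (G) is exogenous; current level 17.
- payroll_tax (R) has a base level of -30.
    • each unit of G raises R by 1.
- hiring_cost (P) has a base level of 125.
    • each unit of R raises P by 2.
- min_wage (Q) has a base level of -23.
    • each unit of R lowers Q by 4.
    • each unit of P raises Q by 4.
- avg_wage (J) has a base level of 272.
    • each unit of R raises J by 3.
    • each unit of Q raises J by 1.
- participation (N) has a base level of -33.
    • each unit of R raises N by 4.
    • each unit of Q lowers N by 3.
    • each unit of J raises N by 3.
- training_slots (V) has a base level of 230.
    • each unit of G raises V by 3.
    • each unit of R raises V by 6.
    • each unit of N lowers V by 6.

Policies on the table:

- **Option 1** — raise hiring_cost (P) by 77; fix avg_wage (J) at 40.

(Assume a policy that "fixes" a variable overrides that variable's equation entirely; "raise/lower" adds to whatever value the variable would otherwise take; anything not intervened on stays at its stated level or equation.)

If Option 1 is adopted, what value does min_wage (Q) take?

733

Option 1 (P + 77, J := 40):
  G = 17
  R = -30 + 17 = -13
  P = 125 + 2·(-13) (+77 from intervention) = 176
  Q = -23 − 4·(-13) + 4·176 = 733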